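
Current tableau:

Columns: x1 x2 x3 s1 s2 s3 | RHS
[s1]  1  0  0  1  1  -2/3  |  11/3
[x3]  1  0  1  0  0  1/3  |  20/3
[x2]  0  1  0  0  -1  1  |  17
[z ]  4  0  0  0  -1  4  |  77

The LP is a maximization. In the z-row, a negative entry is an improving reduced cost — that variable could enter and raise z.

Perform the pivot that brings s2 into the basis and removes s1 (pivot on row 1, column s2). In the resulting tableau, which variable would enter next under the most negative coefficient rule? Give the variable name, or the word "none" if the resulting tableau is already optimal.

none

Pivot element 1. New z-row = old z-row − (-1)·(row 1/1).
Updated z-row coefficients: x1: 5, x2: 0, x3: 0, s1: 1, s2: 0, s3: 10/3.
No coefficient is strictly negative; the tableau after this pivot is optimal.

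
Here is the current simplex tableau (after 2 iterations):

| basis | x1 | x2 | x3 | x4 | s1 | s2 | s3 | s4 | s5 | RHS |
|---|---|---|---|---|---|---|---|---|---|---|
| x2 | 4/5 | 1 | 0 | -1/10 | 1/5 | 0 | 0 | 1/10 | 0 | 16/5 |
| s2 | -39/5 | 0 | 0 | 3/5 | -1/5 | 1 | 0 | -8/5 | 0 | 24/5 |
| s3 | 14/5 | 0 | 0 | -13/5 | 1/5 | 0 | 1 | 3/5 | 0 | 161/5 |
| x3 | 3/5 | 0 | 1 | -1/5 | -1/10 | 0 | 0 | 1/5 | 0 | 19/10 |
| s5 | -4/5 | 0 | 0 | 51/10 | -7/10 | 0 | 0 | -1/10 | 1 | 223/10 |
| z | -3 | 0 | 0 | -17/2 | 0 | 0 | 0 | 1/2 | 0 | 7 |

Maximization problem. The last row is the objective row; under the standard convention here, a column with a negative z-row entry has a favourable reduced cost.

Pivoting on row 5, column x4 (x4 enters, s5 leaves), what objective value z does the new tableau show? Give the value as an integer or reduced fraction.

Minimum ratio for x4: (223/10)/(51/10) = 223/51.
z changes by −(z-row coeff of x4)·ratio = −(-17/2)·(223/51) = 223/6.
New z = 7 + (223/6) = 265/6.

265/6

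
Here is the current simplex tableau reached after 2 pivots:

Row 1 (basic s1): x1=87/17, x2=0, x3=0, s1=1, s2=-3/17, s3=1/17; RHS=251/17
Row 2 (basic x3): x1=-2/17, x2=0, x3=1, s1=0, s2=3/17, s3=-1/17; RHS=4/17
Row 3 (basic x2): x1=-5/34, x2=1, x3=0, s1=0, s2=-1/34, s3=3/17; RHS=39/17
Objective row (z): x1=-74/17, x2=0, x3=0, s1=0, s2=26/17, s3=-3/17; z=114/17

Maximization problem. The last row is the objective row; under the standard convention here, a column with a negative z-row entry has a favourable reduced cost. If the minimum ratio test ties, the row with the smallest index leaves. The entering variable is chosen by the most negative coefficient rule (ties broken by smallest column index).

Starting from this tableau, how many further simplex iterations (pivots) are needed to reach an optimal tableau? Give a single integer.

2

pivot: x1 in, s1 out → z = 1676/87
pivot: s3 in, x2 out → z = 657/31
No improving column remains; optimal.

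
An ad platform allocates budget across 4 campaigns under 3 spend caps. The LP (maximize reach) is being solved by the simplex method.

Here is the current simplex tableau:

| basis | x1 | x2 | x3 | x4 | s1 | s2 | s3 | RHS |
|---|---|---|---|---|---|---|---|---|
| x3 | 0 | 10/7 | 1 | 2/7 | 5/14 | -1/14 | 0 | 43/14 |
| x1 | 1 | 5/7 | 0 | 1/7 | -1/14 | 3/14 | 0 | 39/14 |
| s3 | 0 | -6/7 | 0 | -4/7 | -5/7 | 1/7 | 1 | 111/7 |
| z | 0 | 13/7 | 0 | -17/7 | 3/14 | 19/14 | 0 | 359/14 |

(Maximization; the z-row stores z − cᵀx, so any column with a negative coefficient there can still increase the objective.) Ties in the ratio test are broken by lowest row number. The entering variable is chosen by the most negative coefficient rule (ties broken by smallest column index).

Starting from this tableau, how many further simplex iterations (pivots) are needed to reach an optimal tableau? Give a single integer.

pivot: x4 in, x3 out → z = 207/4
No improving column remains; optimal.

1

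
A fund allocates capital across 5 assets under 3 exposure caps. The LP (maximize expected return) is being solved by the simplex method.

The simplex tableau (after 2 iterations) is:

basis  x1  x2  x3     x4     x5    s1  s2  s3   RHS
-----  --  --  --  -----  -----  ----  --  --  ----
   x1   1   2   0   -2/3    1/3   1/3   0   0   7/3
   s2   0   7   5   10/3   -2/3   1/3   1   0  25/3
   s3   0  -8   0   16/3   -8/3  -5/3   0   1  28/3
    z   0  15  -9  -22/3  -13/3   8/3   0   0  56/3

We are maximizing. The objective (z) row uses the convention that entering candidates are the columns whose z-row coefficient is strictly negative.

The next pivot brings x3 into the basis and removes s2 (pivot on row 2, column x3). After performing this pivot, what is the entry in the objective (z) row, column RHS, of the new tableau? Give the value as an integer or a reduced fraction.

Pivot element is row 2, column x3: 5.
Normalize row 2: new (row 2, RHS) = (25/3)/5 = 5/3.
z-row ← z-row − (-9)·(new row 2): 56/3 − (-9)·(5/3) = 101/3.

101/3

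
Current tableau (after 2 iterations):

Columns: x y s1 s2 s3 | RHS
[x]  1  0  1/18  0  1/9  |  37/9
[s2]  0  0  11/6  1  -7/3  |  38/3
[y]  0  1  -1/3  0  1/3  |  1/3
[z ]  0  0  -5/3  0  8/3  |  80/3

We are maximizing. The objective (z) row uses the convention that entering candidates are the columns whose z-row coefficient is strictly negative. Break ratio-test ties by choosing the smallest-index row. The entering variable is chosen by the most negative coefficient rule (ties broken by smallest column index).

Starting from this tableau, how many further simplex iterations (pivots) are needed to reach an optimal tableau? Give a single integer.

pivot: s1 in, s2 out → z = 420/11
No improving column remains; optimal.

1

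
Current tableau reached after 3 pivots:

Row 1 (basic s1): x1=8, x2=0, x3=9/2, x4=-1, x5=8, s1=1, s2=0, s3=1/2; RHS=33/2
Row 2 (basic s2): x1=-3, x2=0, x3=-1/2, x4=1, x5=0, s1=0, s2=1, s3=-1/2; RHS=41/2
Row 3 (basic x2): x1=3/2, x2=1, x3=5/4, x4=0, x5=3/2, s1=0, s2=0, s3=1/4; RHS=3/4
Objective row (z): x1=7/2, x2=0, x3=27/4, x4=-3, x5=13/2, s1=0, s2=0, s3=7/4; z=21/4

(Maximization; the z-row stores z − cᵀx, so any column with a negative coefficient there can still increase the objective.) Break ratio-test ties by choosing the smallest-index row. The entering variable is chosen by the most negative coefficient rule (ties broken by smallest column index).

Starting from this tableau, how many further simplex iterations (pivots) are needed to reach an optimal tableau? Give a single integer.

2

pivot: x4 in, s2 out → z = 267/4
pivot: x1 in, x2 out → z = 139/2
No improving column remains; optimal.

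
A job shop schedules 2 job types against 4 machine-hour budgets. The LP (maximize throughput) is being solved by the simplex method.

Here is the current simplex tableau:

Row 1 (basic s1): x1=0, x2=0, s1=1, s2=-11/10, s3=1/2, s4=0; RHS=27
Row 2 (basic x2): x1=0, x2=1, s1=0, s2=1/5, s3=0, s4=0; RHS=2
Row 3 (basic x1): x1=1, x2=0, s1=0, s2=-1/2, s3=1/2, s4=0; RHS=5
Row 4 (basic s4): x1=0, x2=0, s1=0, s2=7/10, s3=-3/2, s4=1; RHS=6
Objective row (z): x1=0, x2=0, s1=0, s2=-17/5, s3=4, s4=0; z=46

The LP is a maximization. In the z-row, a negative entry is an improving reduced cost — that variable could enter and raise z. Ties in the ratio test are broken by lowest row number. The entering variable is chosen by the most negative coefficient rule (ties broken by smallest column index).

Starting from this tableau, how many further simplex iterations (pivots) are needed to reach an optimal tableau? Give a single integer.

2

pivot: s2 in, s4 out → z = 526/7
pivot: s3 in, x2 out → z = 232/3
No improving column remains; optimal.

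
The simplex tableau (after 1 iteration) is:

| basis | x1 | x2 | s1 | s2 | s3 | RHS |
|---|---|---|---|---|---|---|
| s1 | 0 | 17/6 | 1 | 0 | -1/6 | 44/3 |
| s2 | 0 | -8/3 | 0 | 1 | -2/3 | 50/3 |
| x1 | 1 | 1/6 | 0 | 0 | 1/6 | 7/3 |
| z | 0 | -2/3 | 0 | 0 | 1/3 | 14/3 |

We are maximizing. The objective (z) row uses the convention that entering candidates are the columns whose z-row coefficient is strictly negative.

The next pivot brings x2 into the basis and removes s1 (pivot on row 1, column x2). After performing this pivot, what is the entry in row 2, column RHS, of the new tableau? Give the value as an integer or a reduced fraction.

Pivot element is row 1, column x2: 17/6.
Normalize row 1: new (row 1, RHS) = (44/3)/(17/6) = 88/17.
row 2 ← row 2 − (-8/3)·(new row 1): 50/3 − (-8/3)·(88/17) = 518/17.

518/17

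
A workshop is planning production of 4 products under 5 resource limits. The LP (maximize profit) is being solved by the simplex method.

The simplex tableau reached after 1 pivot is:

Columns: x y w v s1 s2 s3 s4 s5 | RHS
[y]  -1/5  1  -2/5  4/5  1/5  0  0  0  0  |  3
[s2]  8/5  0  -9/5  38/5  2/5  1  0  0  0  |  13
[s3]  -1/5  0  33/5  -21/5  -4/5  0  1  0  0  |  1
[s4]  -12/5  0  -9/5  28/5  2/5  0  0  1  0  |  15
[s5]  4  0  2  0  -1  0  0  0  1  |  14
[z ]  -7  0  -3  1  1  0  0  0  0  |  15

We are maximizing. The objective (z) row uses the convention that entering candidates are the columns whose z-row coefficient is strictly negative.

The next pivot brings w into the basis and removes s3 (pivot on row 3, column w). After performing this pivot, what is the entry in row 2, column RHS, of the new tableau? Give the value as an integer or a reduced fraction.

146/11

Pivot element is row 3, column w: 33/5.
Normalize row 3: new (row 3, RHS) = 1/(33/5) = 5/33.
row 2 ← row 2 − (-9/5)·(new row 3): 13 − (-9/5)·(5/33) = 146/11.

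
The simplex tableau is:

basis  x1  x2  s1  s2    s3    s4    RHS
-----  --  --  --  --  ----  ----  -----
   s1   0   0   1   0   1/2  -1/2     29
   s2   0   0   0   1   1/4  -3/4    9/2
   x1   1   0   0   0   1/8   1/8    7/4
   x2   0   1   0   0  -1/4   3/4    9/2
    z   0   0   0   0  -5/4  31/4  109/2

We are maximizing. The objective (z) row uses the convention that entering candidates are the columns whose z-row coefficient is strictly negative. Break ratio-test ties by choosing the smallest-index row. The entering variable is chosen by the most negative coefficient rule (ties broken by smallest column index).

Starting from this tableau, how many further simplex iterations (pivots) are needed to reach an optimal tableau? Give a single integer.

1

pivot: s3 in, x1 out → z = 72
No improving column remains; optimal.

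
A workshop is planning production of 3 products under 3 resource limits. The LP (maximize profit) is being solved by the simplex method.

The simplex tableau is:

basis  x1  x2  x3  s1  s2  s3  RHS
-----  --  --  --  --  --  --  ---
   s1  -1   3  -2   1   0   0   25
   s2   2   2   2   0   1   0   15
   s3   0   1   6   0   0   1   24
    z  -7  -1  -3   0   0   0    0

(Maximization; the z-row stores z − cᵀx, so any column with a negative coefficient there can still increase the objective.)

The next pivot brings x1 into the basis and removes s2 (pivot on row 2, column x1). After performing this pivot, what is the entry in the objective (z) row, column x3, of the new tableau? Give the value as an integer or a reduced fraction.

4

Pivot element is row 2, column x1: 2.
Normalize row 2: new (row 2, x3) = 2/2 = 1.
z-row ← z-row − (-7)·(new row 2): -3 − (-7)·1 = 4.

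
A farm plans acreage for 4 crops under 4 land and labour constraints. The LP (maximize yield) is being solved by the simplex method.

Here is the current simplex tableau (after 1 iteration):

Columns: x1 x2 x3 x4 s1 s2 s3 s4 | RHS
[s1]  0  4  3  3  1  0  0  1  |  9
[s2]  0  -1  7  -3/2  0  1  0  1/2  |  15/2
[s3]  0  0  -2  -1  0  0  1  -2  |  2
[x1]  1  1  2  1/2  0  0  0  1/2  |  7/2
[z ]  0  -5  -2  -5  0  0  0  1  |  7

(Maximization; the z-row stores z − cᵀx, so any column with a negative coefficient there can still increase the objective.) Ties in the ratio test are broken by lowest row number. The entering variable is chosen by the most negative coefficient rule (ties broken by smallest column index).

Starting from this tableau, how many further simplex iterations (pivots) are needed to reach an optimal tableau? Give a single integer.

2

pivot: x2 in, s1 out → z = 73/4
pivot: x4 in, x2 out → z = 22
No improving column remains; optimal.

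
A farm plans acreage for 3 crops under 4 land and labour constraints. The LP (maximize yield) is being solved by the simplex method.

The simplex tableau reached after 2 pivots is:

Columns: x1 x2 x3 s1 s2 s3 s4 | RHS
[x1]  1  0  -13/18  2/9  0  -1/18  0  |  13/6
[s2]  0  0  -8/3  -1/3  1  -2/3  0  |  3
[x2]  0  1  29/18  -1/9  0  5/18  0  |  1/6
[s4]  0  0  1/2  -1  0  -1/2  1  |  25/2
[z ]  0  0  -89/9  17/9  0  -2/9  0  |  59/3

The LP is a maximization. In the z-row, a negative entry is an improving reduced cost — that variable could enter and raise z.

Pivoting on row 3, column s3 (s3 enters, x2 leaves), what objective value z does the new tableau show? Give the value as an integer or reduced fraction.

99/5

Minimum ratio for s3: (1/6)/(5/18) = 3/5.
z changes by −(z-row coeff of s3)·ratio = −(-2/9)·(3/5) = 2/15.
New z = 59/3 + (2/15) = 99/5.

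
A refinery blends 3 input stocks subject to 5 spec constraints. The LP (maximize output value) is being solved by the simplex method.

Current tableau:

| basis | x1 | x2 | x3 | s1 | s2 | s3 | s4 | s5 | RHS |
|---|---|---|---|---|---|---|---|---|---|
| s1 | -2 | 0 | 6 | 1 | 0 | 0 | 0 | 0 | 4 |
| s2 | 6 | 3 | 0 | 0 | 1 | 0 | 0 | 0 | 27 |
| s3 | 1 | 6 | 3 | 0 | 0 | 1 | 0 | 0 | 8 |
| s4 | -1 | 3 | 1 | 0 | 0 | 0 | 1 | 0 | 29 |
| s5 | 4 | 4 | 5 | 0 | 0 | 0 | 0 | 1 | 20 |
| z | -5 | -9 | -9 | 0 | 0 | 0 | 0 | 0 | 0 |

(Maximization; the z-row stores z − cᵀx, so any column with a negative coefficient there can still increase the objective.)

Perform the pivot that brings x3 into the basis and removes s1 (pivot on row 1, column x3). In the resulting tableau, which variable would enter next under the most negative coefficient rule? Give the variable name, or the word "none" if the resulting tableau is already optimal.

Pivot element 6. New z-row = old z-row − (-9)·(row 1/6).
Updated z-row coefficients: x1: -8, x2: -9, x3: 0, s1: 3/2, s2: 0, s3: 0, s4: 0, s5: 0.
The most negative is -9 in column x2, so x2 would enter next.

x2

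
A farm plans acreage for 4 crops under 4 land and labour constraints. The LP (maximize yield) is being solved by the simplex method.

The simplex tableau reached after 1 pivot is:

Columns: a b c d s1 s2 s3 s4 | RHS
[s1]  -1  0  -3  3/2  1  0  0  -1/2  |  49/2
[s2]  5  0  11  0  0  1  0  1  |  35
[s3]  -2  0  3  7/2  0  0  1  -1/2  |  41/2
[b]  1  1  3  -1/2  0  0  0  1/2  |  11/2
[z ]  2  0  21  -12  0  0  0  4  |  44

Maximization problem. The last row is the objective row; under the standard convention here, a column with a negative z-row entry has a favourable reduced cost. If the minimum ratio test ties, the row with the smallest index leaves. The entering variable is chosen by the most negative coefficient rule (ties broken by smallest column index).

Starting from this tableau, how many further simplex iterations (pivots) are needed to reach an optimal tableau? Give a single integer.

pivot: d in, s3 out → z = 800/7
pivot: a in, s2 out → z = 1038/7
No improving column remains; optimal.

2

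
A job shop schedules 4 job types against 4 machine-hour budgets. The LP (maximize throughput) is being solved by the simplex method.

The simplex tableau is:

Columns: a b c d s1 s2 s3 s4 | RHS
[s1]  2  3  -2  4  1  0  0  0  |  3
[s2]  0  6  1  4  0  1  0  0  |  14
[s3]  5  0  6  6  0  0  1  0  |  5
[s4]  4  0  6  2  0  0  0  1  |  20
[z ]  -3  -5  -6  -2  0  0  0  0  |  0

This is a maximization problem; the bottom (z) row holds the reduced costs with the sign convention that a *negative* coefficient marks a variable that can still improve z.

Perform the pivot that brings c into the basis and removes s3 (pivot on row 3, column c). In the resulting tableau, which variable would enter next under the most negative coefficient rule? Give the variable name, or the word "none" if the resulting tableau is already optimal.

b

Pivot element 6. New z-row = old z-row − (-6)·(row 3/6).
Updated z-row coefficients: a: 2, b: -5, c: 0, d: 4, s1: 0, s2: 0, s3: 1, s4: 0.
The most negative is -5 in column b, so b would enter next.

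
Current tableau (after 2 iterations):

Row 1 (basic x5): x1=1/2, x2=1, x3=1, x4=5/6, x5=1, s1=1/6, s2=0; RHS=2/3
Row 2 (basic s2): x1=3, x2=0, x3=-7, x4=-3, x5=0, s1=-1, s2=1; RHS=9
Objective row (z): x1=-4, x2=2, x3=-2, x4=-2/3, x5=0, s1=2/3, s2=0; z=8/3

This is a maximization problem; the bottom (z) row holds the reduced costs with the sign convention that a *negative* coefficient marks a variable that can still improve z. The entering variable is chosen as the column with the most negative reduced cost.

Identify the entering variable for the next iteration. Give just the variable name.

Objective-row coefficients: x1: -4, x2: 2, x3: -2, x4: -2/3, x5: 0, s1: 2/3, s2: 0.
The most negative is -4 in column x1, so x1 enters.

x1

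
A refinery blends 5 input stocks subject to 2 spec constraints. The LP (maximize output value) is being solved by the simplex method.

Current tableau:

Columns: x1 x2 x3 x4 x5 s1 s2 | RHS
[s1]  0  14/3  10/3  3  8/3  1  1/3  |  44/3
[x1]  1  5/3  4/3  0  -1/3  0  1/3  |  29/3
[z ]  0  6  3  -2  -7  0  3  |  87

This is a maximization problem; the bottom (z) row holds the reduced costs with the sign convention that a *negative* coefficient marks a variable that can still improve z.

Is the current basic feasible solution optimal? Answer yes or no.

no

Column x4 has objective-row coefficient -2, which is negative; an improving pivot exists, so not yet optimal.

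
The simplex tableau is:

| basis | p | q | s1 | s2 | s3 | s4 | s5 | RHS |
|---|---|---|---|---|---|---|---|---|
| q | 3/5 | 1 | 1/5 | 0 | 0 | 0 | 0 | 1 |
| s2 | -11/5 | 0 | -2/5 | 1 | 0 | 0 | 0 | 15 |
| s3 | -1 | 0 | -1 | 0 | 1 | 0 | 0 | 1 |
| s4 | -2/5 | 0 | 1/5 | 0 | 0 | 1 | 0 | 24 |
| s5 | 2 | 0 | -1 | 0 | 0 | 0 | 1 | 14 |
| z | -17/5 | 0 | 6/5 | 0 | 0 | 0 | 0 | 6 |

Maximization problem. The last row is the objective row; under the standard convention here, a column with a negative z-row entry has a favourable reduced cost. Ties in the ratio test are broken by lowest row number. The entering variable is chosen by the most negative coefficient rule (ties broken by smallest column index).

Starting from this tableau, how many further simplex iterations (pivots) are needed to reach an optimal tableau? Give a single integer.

pivot: p in, q out → z = 35/3
No improving column remains; optimal.

1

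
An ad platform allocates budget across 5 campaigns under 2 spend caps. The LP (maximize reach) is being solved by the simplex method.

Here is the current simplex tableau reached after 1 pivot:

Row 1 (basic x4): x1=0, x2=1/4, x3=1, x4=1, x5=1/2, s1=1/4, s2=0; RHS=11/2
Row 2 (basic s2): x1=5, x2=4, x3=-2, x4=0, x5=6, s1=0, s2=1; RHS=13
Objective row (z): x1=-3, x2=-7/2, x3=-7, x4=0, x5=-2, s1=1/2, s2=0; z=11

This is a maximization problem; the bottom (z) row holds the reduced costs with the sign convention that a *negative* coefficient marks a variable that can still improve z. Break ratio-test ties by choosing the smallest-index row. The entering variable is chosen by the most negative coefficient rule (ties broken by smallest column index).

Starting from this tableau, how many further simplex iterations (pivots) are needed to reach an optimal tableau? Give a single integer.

2

pivot: x3 in, x4 out → z = 99/2
pivot: x1 in, s2 out → z = 639/10
No improving column remains; optimal.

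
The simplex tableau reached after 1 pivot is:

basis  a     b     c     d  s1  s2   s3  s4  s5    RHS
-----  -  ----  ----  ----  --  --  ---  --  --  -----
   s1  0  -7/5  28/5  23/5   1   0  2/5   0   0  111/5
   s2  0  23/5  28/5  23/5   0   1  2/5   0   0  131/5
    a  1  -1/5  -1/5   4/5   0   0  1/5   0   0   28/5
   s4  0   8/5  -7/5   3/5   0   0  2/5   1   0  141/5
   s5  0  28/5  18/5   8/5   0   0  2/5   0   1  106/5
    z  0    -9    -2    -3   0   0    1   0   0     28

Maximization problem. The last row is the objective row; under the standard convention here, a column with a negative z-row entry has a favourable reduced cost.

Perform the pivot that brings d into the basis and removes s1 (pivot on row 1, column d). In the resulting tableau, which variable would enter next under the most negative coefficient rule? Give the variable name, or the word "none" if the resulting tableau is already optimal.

b

Pivot element 23/5. New z-row = old z-row − (-3)·(row 1/(23/5)).
Updated z-row coefficients: a: 0, b: -228/23, c: 38/23, d: 0, s1: 15/23, s2: 0, s3: 29/23, s4: 0, s5: 0.
The most negative is -228/23 in column b, so b would enter next.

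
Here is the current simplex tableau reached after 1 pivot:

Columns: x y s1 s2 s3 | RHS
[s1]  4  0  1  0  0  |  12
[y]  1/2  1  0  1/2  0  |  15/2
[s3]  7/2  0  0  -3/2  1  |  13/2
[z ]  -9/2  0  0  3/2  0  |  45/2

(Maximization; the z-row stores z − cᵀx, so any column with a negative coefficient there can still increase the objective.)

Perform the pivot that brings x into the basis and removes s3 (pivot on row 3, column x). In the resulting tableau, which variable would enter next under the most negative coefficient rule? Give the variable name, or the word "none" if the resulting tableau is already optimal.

Pivot element 7/2. New z-row = old z-row − (-9/2)·(row 3/(7/2)).
Updated z-row coefficients: x: 0, y: 0, s1: 0, s2: -3/7, s3: 9/7.
The most negative is -3/7 in column s2, so s2 would enter next.

s2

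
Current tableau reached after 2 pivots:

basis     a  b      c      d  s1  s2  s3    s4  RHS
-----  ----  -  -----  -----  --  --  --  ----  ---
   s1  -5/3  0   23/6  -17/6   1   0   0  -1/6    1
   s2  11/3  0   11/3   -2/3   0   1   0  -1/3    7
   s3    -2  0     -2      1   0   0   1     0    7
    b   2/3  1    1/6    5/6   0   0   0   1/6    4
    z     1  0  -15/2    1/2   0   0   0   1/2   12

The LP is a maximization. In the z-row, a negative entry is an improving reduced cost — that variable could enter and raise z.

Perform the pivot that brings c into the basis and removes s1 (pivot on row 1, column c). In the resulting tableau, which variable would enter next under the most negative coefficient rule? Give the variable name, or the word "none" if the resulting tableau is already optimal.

d

Pivot element 23/6. New z-row = old z-row − (-15/2)·(row 1/(23/6)).
Updated z-row coefficients: a: -52/23, b: 0, c: 0, d: -116/23, s1: 45/23, s2: 0, s3: 0, s4: 4/23.
The most negative is -116/23 in column d, so d would enter next.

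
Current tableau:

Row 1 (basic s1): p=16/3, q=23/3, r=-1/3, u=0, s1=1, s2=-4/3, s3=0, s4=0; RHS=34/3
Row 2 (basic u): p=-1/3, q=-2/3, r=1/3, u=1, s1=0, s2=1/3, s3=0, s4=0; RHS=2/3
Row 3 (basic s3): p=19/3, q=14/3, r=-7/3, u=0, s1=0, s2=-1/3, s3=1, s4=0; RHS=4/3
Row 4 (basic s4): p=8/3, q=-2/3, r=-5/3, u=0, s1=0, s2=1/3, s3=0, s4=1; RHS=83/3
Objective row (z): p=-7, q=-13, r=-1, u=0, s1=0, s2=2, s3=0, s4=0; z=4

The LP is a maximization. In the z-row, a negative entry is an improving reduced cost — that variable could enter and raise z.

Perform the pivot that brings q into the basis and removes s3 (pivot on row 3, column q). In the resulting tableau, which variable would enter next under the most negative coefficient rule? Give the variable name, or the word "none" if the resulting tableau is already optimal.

Pivot element 14/3. New z-row = old z-row − (-13)·(row 3/(14/3)).
Updated z-row coefficients: p: 149/14, q: 0, r: -15/2, u: 0, s1: 0, s2: 15/14, s3: 39/14, s4: 0.
The most negative is -15/2 in column r, so r would enter next.

r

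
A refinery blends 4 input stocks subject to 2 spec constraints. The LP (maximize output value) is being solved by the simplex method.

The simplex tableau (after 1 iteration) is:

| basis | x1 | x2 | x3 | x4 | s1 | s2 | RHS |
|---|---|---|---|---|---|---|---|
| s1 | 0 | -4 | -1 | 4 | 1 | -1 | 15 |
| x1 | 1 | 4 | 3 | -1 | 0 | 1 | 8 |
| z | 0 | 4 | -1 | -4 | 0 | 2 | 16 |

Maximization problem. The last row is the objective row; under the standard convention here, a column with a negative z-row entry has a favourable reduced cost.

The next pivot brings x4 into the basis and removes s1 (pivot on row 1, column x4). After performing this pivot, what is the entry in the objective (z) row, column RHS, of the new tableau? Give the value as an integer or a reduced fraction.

Pivot element is row 1, column x4: 4.
Normalize row 1: new (row 1, RHS) = 15/4 = 15/4.
z-row ← z-row − (-4)·(new row 1): 16 − (-4)·(15/4) = 31.

31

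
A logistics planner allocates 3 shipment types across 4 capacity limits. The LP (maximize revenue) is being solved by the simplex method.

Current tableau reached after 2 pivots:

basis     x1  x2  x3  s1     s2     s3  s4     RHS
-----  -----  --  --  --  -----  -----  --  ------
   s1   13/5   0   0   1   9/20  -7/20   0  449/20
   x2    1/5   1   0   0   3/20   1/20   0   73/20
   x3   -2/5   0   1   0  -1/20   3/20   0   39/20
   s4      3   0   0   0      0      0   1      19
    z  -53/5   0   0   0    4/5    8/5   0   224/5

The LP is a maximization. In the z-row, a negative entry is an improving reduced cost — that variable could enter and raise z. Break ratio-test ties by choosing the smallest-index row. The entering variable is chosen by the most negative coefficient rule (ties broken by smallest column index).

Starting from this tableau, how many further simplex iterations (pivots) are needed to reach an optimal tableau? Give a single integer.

pivot: x1 in, s4 out → z = 1679/15
No improving column remains; optimal.

1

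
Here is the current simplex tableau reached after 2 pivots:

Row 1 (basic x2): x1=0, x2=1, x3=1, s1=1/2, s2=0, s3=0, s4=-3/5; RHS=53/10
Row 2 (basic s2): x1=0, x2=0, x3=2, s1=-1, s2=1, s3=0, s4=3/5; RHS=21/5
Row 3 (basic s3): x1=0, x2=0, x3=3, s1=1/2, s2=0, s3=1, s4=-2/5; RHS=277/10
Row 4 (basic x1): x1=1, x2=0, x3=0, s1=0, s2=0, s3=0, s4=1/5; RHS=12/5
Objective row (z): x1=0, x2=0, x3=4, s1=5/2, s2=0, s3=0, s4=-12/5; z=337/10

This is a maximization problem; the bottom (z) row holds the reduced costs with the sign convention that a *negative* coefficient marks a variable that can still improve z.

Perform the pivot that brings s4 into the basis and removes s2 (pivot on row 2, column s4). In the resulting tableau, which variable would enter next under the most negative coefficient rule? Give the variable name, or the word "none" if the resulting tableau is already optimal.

s1

Pivot element 3/5. New z-row = old z-row − (-12/5)·(row 2/(3/5)).
Updated z-row coefficients: x1: 0, x2: 0, x3: 12, s1: -3/2, s2: 4, s3: 0, s4: 0.
The most negative is -3/2 in column s1, so s1 would enter next.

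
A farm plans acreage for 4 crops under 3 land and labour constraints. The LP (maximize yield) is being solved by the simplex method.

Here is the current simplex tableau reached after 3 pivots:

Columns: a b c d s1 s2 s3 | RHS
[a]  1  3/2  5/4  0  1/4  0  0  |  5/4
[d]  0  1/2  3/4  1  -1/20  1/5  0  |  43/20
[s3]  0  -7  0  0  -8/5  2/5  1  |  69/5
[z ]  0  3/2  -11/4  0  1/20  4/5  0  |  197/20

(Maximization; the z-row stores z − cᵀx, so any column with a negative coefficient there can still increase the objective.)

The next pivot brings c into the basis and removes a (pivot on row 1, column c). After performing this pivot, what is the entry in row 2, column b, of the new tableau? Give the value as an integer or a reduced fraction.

-2/5

Pivot element is row 1, column c: 5/4.
Normalize row 1: new (row 1, b) = (3/2)/(5/4) = 6/5.
row 2 ← row 2 − (3/4)·(new row 1): 1/2 − (3/4)·(6/5) = -2/5.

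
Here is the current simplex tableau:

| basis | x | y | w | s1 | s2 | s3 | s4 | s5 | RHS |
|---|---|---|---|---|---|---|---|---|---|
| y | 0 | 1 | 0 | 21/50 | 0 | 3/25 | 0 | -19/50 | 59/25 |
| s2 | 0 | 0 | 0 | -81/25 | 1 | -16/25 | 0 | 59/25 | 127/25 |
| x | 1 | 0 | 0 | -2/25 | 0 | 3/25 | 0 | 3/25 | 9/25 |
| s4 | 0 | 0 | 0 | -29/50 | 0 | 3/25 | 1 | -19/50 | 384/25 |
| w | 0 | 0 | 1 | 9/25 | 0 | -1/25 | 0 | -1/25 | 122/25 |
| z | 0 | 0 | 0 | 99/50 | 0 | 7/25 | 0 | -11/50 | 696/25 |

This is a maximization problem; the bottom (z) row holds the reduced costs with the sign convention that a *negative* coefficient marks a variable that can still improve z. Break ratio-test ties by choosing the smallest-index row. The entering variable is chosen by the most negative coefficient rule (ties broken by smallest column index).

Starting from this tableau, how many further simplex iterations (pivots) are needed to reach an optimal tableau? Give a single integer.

pivot: s5 in, s2 out → z = 3341/118
No improving column remains; optimal.

1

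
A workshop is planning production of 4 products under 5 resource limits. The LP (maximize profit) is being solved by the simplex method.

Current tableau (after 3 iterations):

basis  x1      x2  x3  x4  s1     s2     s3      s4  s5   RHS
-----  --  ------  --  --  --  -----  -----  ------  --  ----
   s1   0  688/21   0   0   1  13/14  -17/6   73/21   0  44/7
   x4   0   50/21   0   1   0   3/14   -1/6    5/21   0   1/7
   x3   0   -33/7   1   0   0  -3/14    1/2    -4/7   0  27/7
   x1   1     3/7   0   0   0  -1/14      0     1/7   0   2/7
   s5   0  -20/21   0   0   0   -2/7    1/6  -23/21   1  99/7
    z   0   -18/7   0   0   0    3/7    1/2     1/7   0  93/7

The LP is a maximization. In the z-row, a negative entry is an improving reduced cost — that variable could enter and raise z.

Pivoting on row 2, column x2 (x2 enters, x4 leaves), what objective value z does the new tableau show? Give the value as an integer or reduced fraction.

Minimum ratio for x2: (1/7)/(50/21) = 3/50.
z changes by −(z-row coeff of x2)·ratio = −(-18/7)·(3/50) = 27/175.
New z = 93/7 + (27/175) = 336/25.

336/25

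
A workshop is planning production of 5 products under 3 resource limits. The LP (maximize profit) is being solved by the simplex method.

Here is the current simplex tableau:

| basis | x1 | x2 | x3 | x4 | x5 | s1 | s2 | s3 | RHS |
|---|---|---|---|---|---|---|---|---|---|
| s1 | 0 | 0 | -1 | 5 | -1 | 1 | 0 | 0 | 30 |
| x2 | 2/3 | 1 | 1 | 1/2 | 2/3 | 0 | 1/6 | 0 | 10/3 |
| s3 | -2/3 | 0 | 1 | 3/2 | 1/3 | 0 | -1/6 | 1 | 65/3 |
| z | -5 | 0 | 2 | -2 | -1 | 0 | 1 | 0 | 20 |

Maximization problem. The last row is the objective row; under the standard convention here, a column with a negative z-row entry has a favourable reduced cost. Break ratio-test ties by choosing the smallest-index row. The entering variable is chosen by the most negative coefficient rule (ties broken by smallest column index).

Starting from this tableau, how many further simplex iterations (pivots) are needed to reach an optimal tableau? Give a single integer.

1

pivot: x1 in, x2 out → z = 45
No improving column remains; optimal.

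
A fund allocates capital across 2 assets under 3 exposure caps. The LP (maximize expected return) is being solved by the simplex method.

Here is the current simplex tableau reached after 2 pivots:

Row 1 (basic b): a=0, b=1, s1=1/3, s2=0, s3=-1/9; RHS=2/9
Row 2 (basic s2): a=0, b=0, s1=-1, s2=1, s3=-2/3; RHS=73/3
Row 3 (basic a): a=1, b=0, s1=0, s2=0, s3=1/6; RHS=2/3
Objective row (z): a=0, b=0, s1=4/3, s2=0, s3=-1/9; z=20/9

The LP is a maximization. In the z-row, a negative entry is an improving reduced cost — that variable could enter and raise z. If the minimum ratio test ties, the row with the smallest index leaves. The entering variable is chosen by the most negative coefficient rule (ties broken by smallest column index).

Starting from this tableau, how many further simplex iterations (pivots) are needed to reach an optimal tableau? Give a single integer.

1

pivot: s3 in, a out → z = 8/3
No improving column remains; optimal.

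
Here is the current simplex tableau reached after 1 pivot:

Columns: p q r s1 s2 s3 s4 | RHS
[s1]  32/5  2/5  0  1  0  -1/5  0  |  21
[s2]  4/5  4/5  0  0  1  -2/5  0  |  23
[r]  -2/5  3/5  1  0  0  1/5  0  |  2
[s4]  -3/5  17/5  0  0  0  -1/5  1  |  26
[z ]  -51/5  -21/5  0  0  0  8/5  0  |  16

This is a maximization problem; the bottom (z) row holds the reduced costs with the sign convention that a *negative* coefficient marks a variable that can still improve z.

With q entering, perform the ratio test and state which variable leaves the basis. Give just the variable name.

r

Ratios: row 1 (s1): 21/(2/5) = 105/2; row 2 (s2): 23/(4/5) = 115/4; row 3 (r): 2/(3/5) = 10/3; row 4 (s4): 26/(17/5) = 130/17.
Minimum ratio 10/3 is in the r row, so r leaves.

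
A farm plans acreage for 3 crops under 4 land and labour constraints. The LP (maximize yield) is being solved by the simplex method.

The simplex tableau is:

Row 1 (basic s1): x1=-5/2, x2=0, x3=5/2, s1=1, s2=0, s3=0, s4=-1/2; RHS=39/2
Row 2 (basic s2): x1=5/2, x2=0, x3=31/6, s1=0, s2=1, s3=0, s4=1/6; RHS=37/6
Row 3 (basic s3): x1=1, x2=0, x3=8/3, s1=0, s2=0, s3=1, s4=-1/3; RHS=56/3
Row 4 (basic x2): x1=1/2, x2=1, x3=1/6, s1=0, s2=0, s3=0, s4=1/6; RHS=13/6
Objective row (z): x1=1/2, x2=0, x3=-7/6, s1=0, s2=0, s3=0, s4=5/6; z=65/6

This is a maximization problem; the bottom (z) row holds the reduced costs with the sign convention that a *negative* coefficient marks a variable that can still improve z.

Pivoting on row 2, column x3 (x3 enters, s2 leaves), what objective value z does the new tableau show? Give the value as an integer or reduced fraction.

Minimum ratio for x3: (37/6)/(31/6) = 37/31.
z changes by −(z-row coeff of x3)·ratio = −(-7/6)·(37/31) = 259/186.
New z = 65/6 + (259/186) = 379/31.

379/31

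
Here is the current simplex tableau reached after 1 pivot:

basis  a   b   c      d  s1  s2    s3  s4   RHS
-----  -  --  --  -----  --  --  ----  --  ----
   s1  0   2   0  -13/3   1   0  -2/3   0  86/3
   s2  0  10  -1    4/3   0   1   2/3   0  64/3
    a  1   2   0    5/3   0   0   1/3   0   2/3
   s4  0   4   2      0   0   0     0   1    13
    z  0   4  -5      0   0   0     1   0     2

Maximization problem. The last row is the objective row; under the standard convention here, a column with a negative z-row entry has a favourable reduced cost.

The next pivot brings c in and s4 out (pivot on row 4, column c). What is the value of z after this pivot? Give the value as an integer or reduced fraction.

Minimum ratio for c: 13/2 = 13/2.
z changes by −(z-row coeff of c)·ratio = −(-5)·(13/2) = 65/2.
New z = 2 + (65/2) = 69/2.

69/2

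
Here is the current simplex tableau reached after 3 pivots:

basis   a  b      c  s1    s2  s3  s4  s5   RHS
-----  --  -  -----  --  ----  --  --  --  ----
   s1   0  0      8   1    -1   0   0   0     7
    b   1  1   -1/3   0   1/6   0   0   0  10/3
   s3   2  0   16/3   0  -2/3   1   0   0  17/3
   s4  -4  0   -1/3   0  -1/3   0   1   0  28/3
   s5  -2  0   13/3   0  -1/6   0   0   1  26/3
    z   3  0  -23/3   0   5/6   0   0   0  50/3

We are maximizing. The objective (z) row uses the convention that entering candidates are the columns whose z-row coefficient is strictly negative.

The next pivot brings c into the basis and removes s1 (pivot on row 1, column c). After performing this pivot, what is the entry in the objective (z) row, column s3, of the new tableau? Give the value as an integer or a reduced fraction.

0

Pivot element is row 1, column c: 8.
Normalize row 1: new (row 1, s3) = 0/8 = 0.
z-row ← z-row − (-23/3)·(new row 1): 0 − (-23/3)·0 = 0.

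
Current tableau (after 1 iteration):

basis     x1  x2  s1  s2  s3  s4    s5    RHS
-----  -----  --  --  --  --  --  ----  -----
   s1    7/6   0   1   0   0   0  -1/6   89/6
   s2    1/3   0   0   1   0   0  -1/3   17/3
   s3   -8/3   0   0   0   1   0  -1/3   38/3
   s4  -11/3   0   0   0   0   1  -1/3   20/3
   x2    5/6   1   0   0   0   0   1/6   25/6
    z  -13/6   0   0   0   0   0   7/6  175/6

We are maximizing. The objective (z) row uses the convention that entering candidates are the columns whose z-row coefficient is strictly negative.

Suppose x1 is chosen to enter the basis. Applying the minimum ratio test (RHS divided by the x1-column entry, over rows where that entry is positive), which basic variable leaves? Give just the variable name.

x2

Ratios: row 1 (s1): (89/6)/(7/6) = 89/7; row 2 (s2): (17/3)/(1/3) = 17; row 3 (s3): entry -8/3 ≤ 0, skip; row 4 (s4): entry -11/3 ≤ 0, skip; row 5 (x2): (25/6)/(5/6) = 5.
Minimum ratio 5 is in the x2 row, so x2 leaves.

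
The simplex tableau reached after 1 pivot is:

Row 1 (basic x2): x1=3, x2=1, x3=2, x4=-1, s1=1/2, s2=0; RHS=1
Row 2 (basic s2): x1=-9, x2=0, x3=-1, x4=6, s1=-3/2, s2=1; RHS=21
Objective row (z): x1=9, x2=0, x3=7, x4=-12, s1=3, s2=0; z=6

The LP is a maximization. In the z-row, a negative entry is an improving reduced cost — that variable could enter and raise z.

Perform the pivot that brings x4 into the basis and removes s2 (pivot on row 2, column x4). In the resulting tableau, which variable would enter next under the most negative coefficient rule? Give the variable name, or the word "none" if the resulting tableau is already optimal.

Pivot element 6. New z-row = old z-row − (-12)·(row 2/6).
Updated z-row coefficients: x1: -9, x2: 0, x3: 5, x4: 0, s1: 0, s2: 2.
The most negative is -9 in column x1, so x1 would enter next.

x1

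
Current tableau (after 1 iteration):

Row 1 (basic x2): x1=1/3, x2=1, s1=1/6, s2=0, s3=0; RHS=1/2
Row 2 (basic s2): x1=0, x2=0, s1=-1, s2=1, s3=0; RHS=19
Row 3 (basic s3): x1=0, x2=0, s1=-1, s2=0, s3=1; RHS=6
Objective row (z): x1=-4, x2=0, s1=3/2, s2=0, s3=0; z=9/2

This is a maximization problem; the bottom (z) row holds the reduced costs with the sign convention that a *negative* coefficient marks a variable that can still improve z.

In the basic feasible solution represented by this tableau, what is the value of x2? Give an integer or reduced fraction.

1/2

x2 is basic (row 1); its value is the RHS of that row: 1/2.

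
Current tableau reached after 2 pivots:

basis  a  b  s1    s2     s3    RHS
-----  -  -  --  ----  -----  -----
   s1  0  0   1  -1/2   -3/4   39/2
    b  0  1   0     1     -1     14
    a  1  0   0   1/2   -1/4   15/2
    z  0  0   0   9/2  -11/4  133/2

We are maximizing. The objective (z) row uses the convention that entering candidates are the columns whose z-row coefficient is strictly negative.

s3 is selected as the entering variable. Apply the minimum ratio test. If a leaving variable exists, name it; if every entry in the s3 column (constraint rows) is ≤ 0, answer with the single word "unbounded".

s3-column entries: row 1: -3/4, row 2: -1, row 3: -1/4. All ≤ 0, so s3 can increase without bound; the LP is unbounded in this direction.

unbounded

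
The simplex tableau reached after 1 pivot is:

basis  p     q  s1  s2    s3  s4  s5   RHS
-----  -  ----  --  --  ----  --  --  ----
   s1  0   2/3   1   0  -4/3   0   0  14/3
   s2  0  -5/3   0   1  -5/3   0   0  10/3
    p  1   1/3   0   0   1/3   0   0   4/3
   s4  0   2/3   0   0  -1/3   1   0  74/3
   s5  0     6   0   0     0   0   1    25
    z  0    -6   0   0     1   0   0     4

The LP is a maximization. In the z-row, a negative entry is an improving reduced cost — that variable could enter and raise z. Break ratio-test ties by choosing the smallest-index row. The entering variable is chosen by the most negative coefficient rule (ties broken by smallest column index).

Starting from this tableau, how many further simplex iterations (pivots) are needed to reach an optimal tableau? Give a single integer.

pivot: q in, p out → z = 28
No improving column remains; optimal.

1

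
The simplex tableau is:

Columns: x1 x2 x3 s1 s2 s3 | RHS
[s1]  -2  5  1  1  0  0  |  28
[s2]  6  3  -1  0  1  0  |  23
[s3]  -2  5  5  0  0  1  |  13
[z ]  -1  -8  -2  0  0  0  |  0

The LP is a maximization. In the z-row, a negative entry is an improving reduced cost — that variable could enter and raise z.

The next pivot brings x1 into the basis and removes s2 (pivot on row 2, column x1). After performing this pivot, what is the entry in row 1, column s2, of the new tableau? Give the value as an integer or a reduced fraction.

Pivot element is row 2, column x1: 6.
Normalize row 2: new (row 2, s2) = 1/6 = 1/6.
row 1 ← row 1 − (-2)·(new row 2): 0 − (-2)·(1/6) = 1/3.

1/3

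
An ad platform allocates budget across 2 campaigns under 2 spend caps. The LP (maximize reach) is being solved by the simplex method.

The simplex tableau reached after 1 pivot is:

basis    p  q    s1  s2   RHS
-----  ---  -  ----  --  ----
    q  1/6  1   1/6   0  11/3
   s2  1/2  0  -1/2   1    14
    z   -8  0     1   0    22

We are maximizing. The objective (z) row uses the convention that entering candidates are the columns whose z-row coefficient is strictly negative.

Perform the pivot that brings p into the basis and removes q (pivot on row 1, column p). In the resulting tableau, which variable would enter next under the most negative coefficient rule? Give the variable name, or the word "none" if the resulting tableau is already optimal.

Pivot element 1/6. New z-row = old z-row − (-8)·(row 1/(1/6)).
Updated z-row coefficients: p: 0, q: 48, s1: 9, s2: 0.
No coefficient is strictly negative; the tableau after this pivot is optimal.

none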